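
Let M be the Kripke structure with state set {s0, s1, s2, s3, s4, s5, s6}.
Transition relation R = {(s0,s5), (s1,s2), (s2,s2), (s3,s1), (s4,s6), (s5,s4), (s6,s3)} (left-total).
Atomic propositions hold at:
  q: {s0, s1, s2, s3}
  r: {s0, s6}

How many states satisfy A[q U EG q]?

EG q: greatest fixpoint, start Z0 = {s0, s1, s2, s3}, keep only states in Sat with some successor in Z. Z1 = {s1, s2, s3}; fixed.
Sat(EG q) = {s1, s2, s3}
A[q U EG q]: least fixpoint, start Z0 = Sat(EG q) = {s1, s2, s3}, add states in Sat(q) with every successor in Z. Already a fixed point.
Sat(A[q U EG q]) = {s1, s2, s3}
|Sat(A[q U EG q])| = |{s1, s2, s3}| = 3.

3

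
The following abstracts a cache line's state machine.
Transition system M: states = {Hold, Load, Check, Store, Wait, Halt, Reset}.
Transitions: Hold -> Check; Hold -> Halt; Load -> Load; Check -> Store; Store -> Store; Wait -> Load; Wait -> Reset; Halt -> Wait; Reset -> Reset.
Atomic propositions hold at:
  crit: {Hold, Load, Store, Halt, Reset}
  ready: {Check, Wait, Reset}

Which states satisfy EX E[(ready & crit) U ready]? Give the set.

{Hold, Wait, Halt, Reset}

Sat(ready & crit) = {Reset}
E[(ready & crit) U ready]: least fixpoint, start Z0 = Sat(ready) = {Check, Wait, Reset}, add states in Sat(ready & crit) with some successor in Z. Already a fixed point.
Sat(E[(ready & crit) U ready]) = {Check, Wait, Reset}
Sat(EX E[(ready & crit) U ready]) = {s : some successor in {Check, Wait, Reset}} = {Hold, Wait, Halt, Reset}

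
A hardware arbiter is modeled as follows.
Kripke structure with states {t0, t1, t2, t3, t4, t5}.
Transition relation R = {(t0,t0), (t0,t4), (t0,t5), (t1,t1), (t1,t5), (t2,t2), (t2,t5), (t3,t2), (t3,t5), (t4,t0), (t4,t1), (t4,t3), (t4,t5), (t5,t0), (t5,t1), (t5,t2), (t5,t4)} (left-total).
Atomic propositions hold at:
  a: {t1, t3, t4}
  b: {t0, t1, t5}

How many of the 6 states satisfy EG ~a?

Sat(~a) = {t0, t2, t5}
EG ~a: greatest fixpoint, start Z0 = {t0, t2, t5}, keep only states in Sat with some successor in Z. Already a fixed point.
Sat(EG ~a) = {t0, t2, t5}
|Sat(EG ~a)| = |{t0, t2, t5}| = 3.

3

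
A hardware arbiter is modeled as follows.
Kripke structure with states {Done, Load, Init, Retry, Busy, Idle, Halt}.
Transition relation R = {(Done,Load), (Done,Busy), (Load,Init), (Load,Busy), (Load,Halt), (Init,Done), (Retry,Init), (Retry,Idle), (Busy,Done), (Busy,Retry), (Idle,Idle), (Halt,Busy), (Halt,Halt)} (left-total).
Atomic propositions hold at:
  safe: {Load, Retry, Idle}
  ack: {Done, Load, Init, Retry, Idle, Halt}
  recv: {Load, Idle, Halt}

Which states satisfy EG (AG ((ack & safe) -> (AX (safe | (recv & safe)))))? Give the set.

{Idle}

Sat(ack & safe) = {Load, Retry, Idle}
Sat(recv & safe) = {Load, Idle}
Sat(safe | (recv & safe)) = {Load, Retry, Idle}
Sat(AX (safe | (recv & safe))) = {s : every successor in {Load, Retry, Idle}} = {Idle}
Sat((ack & safe) -> (AX (safe | (recv & safe)))) = {Done, Init, Busy, Idle, Halt}
AG ((ack & safe) -> (AX (safe | (recv & safe)))): greatest fixpoint, start Z0 = {Done, Init, Busy, Idle, Halt}, keep only states in Sat with every successor in Z. Z1 = {Init, Idle, Halt}; Z2 = {Idle}; fixed.
Sat(AG ((ack & safe) -> (AX (safe | (recv & safe))))) = {Idle}
EG (AG ((ack & safe) -> (AX (safe | (recv & safe))))): greatest fixpoint, start Z0 = {Idle}, keep only states in Sat with some successor in Z. Already a fixed point.
Sat(EG (AG ((ack & safe) -> (AX (safe | (recv & safe)))))) = {Idle}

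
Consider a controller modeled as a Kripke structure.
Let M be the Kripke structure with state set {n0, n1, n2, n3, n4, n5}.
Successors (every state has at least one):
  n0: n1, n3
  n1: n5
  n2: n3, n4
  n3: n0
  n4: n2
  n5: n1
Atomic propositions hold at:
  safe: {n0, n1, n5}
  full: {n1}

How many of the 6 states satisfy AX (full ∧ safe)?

Sat(full ∧ safe) = {n1}
Sat(AX (full ∧ safe)) = {s : every successor in {n1}} = {n5}
|Sat(AX (full ∧ safe))| = |{n5}| = 1.

1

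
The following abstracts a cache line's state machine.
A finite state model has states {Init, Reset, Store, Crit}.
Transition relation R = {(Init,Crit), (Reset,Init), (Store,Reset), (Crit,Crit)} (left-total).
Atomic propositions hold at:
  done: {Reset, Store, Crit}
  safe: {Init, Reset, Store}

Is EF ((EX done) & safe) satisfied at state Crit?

Sat(EX done) = {s : some successor in {Reset, Store, Crit}} = {Init, Store, Crit}
Sat((EX done) & safe) = {Init, Store}
EF ((EX done) & safe): least fixpoint, start Z0 = {Init, Store}, add states with some successor in Z. Z1 = {Init, Reset, Store}; fixed.
Sat(EF ((EX done) & safe)) = {Init, Reset, Store}
Crit ∉ Sat(EF ((EX done) & safe)) = {Init, Reset, Store}, so the formula does not hold at Crit.

No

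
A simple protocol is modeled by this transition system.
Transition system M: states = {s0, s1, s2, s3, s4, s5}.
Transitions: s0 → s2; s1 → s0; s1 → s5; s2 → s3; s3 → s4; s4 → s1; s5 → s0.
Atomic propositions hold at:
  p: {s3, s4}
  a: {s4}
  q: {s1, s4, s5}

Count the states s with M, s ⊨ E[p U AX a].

Sat(AX a) = {s : every successor in {s4}} = {s3}
E[p U AX a]: least fixpoint, start Z0 = Sat(AX a) = {s3}, add states in Sat(p) with some successor in Z. Already a fixed point.
Sat(E[p U AX a]) = {s3}
|Sat(E[p U AX a])| = |{s3}| = 1.

1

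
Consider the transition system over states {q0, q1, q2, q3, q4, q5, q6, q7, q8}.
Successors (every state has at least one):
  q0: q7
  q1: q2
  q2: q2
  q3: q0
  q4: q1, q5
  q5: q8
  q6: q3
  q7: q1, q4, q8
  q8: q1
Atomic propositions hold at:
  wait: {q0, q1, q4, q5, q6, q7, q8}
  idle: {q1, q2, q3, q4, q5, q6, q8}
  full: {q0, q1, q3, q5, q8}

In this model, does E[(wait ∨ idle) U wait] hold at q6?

Yes

Sat(wait ∨ idle) = {q0, q1, q2, q3, q4, q5, q6, q7, q8}
E[(wait ∨ idle) U wait]: least fixpoint, start Z0 = Sat(wait) = {q0, q1, q4, q5, q6, q7, q8}, add states in Sat(wait ∨ idle) with some successor in Z. Z1 = {q0, q1, q3, q4, q5, q6, q7, q8}; fixed.
Sat(E[(wait ∨ idle) U wait]) = {q0, q1, q3, q4, q5, q6, q7, q8}
q6 ∈ Sat(E[(wait ∨ idle) U wait]) = {q0, q1, q3, q4, q5, q6, q7, q8}, so the formula holds at q6.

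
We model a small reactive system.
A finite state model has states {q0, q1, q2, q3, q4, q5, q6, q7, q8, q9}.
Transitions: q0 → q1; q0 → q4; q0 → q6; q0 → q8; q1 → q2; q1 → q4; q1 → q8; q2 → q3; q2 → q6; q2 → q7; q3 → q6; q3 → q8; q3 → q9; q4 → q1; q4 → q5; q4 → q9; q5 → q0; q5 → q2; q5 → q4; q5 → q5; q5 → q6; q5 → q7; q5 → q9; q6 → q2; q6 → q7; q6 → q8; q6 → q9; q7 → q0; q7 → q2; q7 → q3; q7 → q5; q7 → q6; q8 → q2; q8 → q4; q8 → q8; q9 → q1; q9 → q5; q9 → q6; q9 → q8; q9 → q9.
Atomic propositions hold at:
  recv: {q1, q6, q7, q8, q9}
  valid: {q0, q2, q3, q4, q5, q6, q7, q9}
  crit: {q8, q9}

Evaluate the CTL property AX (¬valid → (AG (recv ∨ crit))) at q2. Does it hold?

Yes

Sat(¬valid) = {q1, q8}
Sat(recv ∨ crit) = {q1, q6, q7, q8, q9}
AG (recv ∨ crit): greatest fixpoint, start Z0 = {q1, q6, q7, q8, q9}, keep only states in Sat with every successor in Z. Z1 = ∅; fixed.
Sat(AG (recv ∨ crit)) = ∅
Sat(¬valid → (AG (recv ∨ crit))) = {q0, q2, q3, q4, q5, q6, q7, q9}
Sat(AX (¬valid → (AG (recv ∨ crit)))) = {s : every successor in {q0, q2, q3, q4, q5, q6, q7, q9}} = {q2, q5, q7}
q2 ∈ Sat(AX (¬valid → (AG (recv ∨ crit)))) = {q2, q5, q7}, so the formula holds at q2.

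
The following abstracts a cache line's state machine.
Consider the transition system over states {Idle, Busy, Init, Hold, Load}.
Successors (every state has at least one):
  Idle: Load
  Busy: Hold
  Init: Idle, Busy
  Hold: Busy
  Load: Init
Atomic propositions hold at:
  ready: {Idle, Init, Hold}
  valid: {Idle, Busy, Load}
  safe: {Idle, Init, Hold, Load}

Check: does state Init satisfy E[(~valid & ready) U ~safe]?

Yes

Sat(~valid) = {Init, Hold}
Sat(~valid & ready) = {Init, Hold}
Sat(~safe) = {Busy}
E[(~valid & ready) U ~safe]: least fixpoint, start Z0 = Sat(~safe) = {Busy}, add states in Sat(~valid & ready) with some successor in Z. Z1 = {Busy, Init, Hold}; fixed.
Sat(E[(~valid & ready) U ~safe]) = {Busy, Init, Hold}
Init ∈ Sat(E[(~valid & ready) U ~safe]) = {Busy, Init, Hold}, so the formula holds at Init.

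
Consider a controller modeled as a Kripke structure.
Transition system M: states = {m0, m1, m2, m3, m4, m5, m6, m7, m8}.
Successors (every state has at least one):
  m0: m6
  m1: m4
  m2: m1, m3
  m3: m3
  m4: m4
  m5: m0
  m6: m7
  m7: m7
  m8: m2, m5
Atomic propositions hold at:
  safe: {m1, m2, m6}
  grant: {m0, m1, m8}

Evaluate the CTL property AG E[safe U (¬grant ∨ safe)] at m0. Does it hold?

No

Sat(¬grant) = {m2, m3, m4, m5, m6, m7}
Sat(¬grant ∨ safe) = {m1, m2, m3, m4, m5, m6, m7}
E[safe U (¬grant ∨ safe)]: least fixpoint, start Z0 = Sat((¬grant ∨ safe)) = {m1, m2, m3, m4, m5, m6, m7}, add states in Sat(safe) with some successor in Z. Already a fixed point.
Sat(E[safe U (¬grant ∨ safe)]) = {m1, m2, m3, m4, m5, m6, m7}
AG E[safe U (¬grant ∨ safe)]: greatest fixpoint, start Z0 = {m1, m2, m3, m4, m5, m6, m7}, keep only states in Sat with every successor in Z. Z1 = {m1, m2, m3, m4, m6, m7}; fixed.
Sat(AG E[safe U (¬grant ∨ safe)]) = {m1, m2, m3, m4, m6, m7}
m0 ∉ Sat(AG E[safe U (¬grant ∨ safe)]) = {m1, m2, m3, m4, m6, m7}, so the formula does not hold at m0.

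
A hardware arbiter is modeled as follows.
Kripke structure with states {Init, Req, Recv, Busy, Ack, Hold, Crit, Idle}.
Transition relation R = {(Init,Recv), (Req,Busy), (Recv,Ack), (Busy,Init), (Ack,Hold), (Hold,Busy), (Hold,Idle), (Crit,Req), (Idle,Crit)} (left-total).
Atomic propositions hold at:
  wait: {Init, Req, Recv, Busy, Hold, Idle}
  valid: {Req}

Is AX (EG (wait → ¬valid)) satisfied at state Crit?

Sat(¬valid) = {Init, Recv, Busy, Ack, Hold, Crit, Idle}
Sat(wait → ¬valid) = {Init, Recv, Busy, Ack, Hold, Crit, Idle}
EG (wait → ¬valid): greatest fixpoint, start Z0 = {Init, Recv, Busy, Ack, Hold, Crit, Idle}, keep only states in Sat with some successor in Z. Z1 = {Init, Recv, Busy, Ack, Hold, Idle}; Z2 = {Init, Recv, Busy, Ack, Hold}; fixed.
Sat(EG (wait → ¬valid)) = {Init, Recv, Busy, Ack, Hold}
Sat(AX (EG (wait → ¬valid))) = {s : every successor in {Init, Recv, Busy, Ack, Hold}} = {Init, Req, Recv, Busy, Ack}
Crit ∉ Sat(AX (EG (wait → ¬valid))) = {Init, Req, Recv, Busy, Ack}, so the formula does not hold at Crit.

No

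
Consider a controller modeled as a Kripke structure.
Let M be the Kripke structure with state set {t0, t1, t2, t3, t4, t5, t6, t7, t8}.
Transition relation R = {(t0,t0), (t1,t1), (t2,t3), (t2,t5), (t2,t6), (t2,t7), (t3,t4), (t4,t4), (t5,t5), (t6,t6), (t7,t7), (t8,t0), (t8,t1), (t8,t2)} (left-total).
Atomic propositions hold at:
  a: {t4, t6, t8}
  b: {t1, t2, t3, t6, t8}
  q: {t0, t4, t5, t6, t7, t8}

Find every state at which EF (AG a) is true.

{t2, t3, t4, t6, t8}

AG a: greatest fixpoint, start Z0 = {t4, t6, t8}, keep only states in Sat with every successor in Z. Z1 = {t4, t6}; fixed.
Sat(AG a) = {t4, t6}
EF (AG a): least fixpoint, start Z0 = {t4, t6}, add states with some successor in Z. Z1 = {t2, t3, t4, t6}; Z2 = {t2, t3, t4, t6, t8}; fixed.
Sat(EF (AG a)) = {t2, t3, t4, t6, t8}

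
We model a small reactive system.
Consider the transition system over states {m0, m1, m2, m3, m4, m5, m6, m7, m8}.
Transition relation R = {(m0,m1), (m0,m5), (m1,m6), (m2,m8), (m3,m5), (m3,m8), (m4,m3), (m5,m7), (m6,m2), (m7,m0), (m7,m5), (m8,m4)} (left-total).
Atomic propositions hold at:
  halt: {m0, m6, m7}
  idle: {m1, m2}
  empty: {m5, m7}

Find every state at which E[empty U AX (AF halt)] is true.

{m0, m1, m5, m7}

AF halt: least fixpoint, start Z0 = {m0, m6, m7}, add states with every successor in Z. Z1 = {m0, m1, m5, m6, m7}; fixed.
Sat(AF halt) = {m0, m1, m5, m6, m7}
Sat(AX (AF halt)) = {s : every successor in {m0, m1, m5, m6, m7}} = {m0, m1, m5, m7}
E[empty U AX (AF halt)]: least fixpoint, start Z0 = Sat(AX (AF halt)) = {m0, m1, m5, m7}, add states in Sat(empty) with some successor in Z. Already a fixed point.
Sat(E[empty U AX (AF halt)]) = {m0, m1, m5, m7}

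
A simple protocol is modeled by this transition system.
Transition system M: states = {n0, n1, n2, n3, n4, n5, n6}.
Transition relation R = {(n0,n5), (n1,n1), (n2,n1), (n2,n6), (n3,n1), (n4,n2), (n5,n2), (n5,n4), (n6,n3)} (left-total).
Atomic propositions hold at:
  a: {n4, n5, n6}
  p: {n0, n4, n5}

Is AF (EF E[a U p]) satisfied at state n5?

Yes

E[a U p]: least fixpoint, start Z0 = Sat(p) = {n0, n4, n5}, add states in Sat(a) with some successor in Z. Already a fixed point.
Sat(E[a U p]) = {n0, n4, n5}
EF E[a U p]: least fixpoint, start Z0 = {n0, n4, n5}, add states with some successor in Z. Already a fixed point.
Sat(EF E[a U p]) = {n0, n4, n5}
AF (EF E[a U p]): least fixpoint, start Z0 = {n0, n4, n5}, add states with every successor in Z. Already a fixed point.
Sat(AF (EF E[a U p])) = {n0, n4, n5}
n5 ∈ Sat(AF (EF E[a U p])) = {n0, n4, n5}, so the formula holds at n5.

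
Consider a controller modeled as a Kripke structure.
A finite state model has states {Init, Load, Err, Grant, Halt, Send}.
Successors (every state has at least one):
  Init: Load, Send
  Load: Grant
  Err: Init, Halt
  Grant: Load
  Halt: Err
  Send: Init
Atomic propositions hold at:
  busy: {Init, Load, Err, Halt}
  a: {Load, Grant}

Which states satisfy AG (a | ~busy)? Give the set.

{Load, Grant}

Sat(~busy) = {Grant, Send}
Sat(a | ~busy) = {Load, Grant, Send}
AG (a | ~busy): greatest fixpoint, start Z0 = {Load, Grant, Send}, keep only states in Sat with every successor in Z. Z1 = {Load, Grant}; fixed.
Sat(AG (a | ~busy)) = {Load, Grant}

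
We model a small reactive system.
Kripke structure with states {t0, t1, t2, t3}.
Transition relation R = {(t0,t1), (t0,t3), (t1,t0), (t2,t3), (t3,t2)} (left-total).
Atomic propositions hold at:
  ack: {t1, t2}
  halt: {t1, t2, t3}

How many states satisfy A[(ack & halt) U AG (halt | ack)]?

2

Sat(ack & halt) = {t1, t2}
Sat(halt | ack) = {t1, t2, t3}
AG (halt | ack): greatest fixpoint, start Z0 = {t1, t2, t3}, keep only states in Sat with every successor in Z. Z1 = {t2, t3}; fixed.
Sat(AG (halt | ack)) = {t2, t3}
A[(ack & halt) U AG (halt | ack)]: least fixpoint, start Z0 = Sat(AG (halt | ack)) = {t2, t3}, add states in Sat(ack & halt) with every successor in Z. Already a fixed point.
Sat(A[(ack & halt) U AG (halt | ack)]) = {t2, t3}
|Sat(A[(ack & halt) U AG (halt | ack)])| = |{t2, t3}| = 2.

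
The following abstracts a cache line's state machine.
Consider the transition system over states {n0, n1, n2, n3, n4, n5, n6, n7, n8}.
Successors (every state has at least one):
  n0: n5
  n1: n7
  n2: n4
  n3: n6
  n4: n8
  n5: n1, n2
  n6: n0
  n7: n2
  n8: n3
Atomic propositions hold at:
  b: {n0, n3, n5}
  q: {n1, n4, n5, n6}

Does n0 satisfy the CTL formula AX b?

Sat(AX b) = {s : every successor in {n0, n3, n5}} = {n0, n6, n8}
n0 ∈ Sat(AX b) = {n0, n6, n8}, so the formula holds at n0.

Yes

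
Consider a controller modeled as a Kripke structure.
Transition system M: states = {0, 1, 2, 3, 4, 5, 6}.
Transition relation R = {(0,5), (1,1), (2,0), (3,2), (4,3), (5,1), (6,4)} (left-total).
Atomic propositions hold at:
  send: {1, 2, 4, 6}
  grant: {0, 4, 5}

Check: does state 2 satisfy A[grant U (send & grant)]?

No

Sat(send & grant) = {4}
A[grant U (send & grant)]: least fixpoint, start Z0 = Sat((send & grant)) = {4}, add states in Sat(grant) with every successor in Z. Already a fixed point.
Sat(A[grant U (send & grant)]) = {4}
2 ∉ Sat(A[grant U (send & grant)]) = {4}, so the formula does not hold at 2.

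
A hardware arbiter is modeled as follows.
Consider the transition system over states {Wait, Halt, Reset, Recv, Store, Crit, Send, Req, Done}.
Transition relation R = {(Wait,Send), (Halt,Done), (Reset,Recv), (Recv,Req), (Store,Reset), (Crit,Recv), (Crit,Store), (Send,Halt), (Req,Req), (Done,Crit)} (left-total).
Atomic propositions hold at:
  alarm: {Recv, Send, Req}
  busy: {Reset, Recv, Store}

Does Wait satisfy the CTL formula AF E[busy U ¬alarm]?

Sat(¬alarm) = {Wait, Halt, Reset, Store, Crit, Done}
E[busy U ¬alarm]: least fixpoint, start Z0 = Sat(¬alarm) = {Wait, Halt, Reset, Store, Crit, Done}, add states in Sat(busy) with some successor in Z. Already a fixed point.
Sat(E[busy U ¬alarm]) = {Wait, Halt, Reset, Store, Crit, Done}
AF E[busy U ¬alarm]: least fixpoint, start Z0 = {Wait, Halt, Reset, Store, Crit, Done}, add states with every successor in Z. Z1 = {Wait, Halt, Reset, Store, Crit, Send, Done}; fixed.
Sat(AF E[busy U ¬alarm]) = {Wait, Halt, Reset, Store, Crit, Send, Done}
Wait ∈ Sat(AF E[busy U ¬alarm]) = {Wait, Halt, Reset, Store, Crit, Send, Done}, so the formula holds at Wait.

Yes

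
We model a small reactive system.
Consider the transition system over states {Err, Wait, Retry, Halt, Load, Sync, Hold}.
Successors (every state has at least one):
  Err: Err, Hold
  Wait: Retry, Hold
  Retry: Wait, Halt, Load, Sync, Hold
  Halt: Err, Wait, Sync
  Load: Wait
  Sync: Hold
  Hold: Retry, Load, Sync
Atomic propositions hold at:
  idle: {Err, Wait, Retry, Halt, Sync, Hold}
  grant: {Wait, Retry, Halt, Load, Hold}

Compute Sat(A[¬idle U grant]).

Sat(¬idle) = {Load}
A[¬idle U grant]: least fixpoint, start Z0 = Sat(grant) = {Wait, Retry, Halt, Load, Hold}, add states in Sat(¬idle) with every successor in Z. Already a fixed point.
Sat(A[¬idle U grant]) = {Wait, Retry, Halt, Load, Hold}

{Wait, Retry, Halt, Load, Hold}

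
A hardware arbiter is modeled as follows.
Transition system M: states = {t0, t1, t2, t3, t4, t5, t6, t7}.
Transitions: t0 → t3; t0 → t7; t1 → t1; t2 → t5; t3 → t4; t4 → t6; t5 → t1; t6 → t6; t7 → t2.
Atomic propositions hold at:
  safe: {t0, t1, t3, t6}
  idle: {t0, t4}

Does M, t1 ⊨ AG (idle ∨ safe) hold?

Sat(idle ∨ safe) = {t0, t1, t3, t4, t6}
AG (idle ∨ safe): greatest fixpoint, start Z0 = {t0, t1, t3, t4, t6}, keep only states in Sat with every successor in Z. Z1 = {t1, t3, t4, t6}; fixed.
Sat(AG (idle ∨ safe)) = {t1, t3, t4, t6}
t1 ∈ Sat(AG (idle ∨ safe)) = {t1, t3, t4, t6}, so the formula holds at t1.

Yes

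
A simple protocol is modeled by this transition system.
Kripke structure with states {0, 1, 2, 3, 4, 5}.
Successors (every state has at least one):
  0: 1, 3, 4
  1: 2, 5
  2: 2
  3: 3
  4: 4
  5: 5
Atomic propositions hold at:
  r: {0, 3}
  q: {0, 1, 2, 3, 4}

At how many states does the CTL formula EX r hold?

2

Sat(EX r) = {s : some successor in {0, 3}} = {0, 3}
|Sat(EX r)| = |{0, 3}| = 2.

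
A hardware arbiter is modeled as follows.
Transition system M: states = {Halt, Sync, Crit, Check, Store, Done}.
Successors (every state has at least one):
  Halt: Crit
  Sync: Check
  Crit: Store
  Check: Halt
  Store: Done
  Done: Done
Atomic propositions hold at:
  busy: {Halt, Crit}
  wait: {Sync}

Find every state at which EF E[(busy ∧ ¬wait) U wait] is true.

Sat(¬wait) = {Halt, Crit, Check, Store, Done}
Sat(busy ∧ ¬wait) = {Halt, Crit}
E[(busy ∧ ¬wait) U wait]: least fixpoint, start Z0 = Sat(wait) = {Sync}, add states in Sat(busy ∧ ¬wait) with some successor in Z. Already a fixed point.
Sat(E[(busy ∧ ¬wait) U wait]) = {Sync}
EF E[(busy ∧ ¬wait) U wait]: least fixpoint, start Z0 = {Sync}, add states with some successor in Z. Already a fixed point.
Sat(EF E[(busy ∧ ¬wait) U wait]) = {Sync}

{Sync}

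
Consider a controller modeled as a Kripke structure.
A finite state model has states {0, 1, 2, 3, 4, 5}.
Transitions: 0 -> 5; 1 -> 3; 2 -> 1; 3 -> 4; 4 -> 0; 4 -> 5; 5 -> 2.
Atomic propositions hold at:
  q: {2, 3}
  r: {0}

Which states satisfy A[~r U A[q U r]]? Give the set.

Sat(~r) = {1, 2, 3, 4, 5}
A[q U r]: least fixpoint, start Z0 = Sat(r) = {0}, add states in Sat(q) with every successor in Z. Already a fixed point.
Sat(A[q U r]) = {0}
A[~r U A[q U r]]: least fixpoint, start Z0 = Sat(A[q U r]) = {0}, add states in Sat(~r) with every successor in Z. Already a fixed point.
Sat(A[~r U A[q U r]]) = {0}

{0}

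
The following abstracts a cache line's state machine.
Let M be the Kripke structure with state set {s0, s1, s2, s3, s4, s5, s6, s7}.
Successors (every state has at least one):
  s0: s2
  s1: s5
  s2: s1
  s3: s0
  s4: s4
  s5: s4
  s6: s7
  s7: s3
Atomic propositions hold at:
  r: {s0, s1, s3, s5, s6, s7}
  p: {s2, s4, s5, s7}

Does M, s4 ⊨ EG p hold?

EG p: greatest fixpoint, start Z0 = {s2, s4, s5, s7}, keep only states in Sat with some successor in Z. Z1 = {s4, s5}; fixed.
Sat(EG p) = {s4, s5}
s4 ∈ Sat(EG p) = {s4, s5}, so the formula holds at s4.

Yes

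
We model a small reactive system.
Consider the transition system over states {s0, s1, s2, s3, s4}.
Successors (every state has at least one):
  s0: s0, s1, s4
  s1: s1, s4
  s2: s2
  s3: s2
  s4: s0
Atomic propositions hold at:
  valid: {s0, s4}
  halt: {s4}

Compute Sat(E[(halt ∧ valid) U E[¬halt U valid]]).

Sat(halt ∧ valid) = {s4}
Sat(¬halt) = {s0, s1, s2, s3}
E[¬halt U valid]: least fixpoint, start Z0 = Sat(valid) = {s0, s4}, add states in Sat(¬halt) with some successor in Z. Z1 = {s0, s1, s4}; fixed.
Sat(E[¬halt U valid]) = {s0, s1, s4}
E[(halt ∧ valid) U E[¬halt U valid]]: least fixpoint, start Z0 = Sat(E[¬halt U valid]) = {s0, s1, s4}, add states in Sat(halt ∧ valid) with some successor in Z. Already a fixed point.
Sat(E[(halt ∧ valid) U E[¬halt U valid]]) = {s0, s1, s4}

{s0, s1, s4}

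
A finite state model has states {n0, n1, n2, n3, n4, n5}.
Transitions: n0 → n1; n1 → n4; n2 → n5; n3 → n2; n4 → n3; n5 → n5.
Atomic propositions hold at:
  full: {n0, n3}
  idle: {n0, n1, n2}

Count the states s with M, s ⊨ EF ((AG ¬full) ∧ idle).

Sat(¬full) = {n1, n2, n4, n5}
AG ¬full: greatest fixpoint, start Z0 = {n1, n2, n4, n5}, keep only states in Sat with every successor in Z. Z1 = {n1, n2, n5}; Z2 = {n2, n5}; fixed.
Sat(AG ¬full) = {n2, n5}
Sat((AG ¬full) ∧ idle) = {n2}
EF ((AG ¬full) ∧ idle): least fixpoint, start Z0 = {n2}, add states with some successor in Z. Z1 = {n2, n3}; Z2 = {n2, n3, n4}; Z3 = {n1, n2, n3, n4}; Z4 = {n0, n1, n2, n3, n4}; fixed.
Sat(EF ((AG ¬full) ∧ idle)) = {n0, n1, n2, n3, n4}
|Sat(EF ((AG ¬full) ∧ idle))| = |{n0, n1, n2, n3, n4}| = 5.

5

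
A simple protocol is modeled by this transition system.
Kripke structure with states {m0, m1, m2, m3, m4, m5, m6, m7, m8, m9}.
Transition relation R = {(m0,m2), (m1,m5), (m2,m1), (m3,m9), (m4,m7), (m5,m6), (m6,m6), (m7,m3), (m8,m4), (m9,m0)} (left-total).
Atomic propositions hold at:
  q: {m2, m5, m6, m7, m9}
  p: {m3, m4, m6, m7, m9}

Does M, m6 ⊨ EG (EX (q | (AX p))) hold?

Yes

Sat(AX p) = {s : every successor in {m3, m4, m6, m7, m9}} = {m3, m4, m5, m6, m7, m8}
Sat(q | (AX p)) = {m2, m3, m4, m5, m6, m7, m8, m9}
Sat(EX (q | (AX p))) = {s : some successor in {m2, m3, m4, m5, m6, m7, m8, m9}} = {m0, m1, m3, m4, m5, m6, m7, m8}
EG (EX (q | (AX p))): greatest fixpoint, start Z0 = {m0, m1, m3, m4, m5, m6, m7, m8}, keep only states in Sat with some successor in Z. Z1 = {m1, m4, m5, m6, m7, m8}; Z2 = {m1, m4, m5, m6, m8}; Z3 = {m1, m5, m6, m8}; Z4 = {m1, m5, m6}; fixed.
Sat(EG (EX (q | (AX p)))) = {m1, m5, m6}
m6 ∈ Sat(EG (EX (q | (AX p)))) = {m1, m5, m6}, so the formula holds at m6.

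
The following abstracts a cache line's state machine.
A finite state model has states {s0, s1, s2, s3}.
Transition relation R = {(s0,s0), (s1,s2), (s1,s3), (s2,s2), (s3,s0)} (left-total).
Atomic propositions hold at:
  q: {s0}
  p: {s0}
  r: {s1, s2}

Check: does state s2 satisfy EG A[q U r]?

A[q U r]: least fixpoint, start Z0 = Sat(r) = {s1, s2}, add states in Sat(q) with every successor in Z. Already a fixed point.
Sat(A[q U r]) = {s1, s2}
EG A[q U r]: greatest fixpoint, start Z0 = {s1, s2}, keep only states in Sat with some successor in Z. Already a fixed point.
Sat(EG A[q U r]) = {s1, s2}
s2 ∈ Sat(EG A[q U r]) = {s1, s2}, so the formula holds at s2.

Yes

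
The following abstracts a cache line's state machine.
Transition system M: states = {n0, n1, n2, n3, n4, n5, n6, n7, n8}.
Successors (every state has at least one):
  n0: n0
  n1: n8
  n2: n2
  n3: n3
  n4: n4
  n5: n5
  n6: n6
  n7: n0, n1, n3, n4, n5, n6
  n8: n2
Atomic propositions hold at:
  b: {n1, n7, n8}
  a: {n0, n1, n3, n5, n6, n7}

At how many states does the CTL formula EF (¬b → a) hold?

7

Sat(¬b) = {n0, n2, n3, n4, n5, n6}
Sat(¬b → a) = {n0, n1, n3, n5, n6, n7, n8}
EF (¬b → a): least fixpoint, start Z0 = {n0, n1, n3, n5, n6, n7, n8}, add states with some successor in Z. Already a fixed point.
Sat(EF (¬b → a)) = {n0, n1, n3, n5, n6, n7, n8}
|Sat(EF (¬b → a))| = |{n0, n1, n3, n5, n6, n7, n8}| = 7.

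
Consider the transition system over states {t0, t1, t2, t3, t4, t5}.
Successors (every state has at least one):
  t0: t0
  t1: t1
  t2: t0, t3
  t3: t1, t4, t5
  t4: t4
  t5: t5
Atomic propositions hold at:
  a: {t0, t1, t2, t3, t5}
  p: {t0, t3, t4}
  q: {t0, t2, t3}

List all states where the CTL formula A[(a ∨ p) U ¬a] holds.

{t4}

Sat(a ∨ p) = {t0, t1, t2, t3, t4, t5}
Sat(¬a) = {t4}
A[(a ∨ p) U ¬a]: least fixpoint, start Z0 = Sat(¬a) = {t4}, add states in Sat(a ∨ p) with every successor in Z. Already a fixed point.
Sat(A[(a ∨ p) U ¬a]) = {t4}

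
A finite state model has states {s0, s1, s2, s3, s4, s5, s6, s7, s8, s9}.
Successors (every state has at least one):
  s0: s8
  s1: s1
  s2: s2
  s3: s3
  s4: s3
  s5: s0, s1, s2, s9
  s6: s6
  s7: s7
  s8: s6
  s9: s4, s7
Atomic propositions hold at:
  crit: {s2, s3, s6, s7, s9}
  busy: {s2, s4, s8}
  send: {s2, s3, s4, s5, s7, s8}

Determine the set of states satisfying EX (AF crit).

AF crit: least fixpoint, start Z0 = {s2, s3, s6, s7, s9}, add states with every successor in Z. Z1 = {s2, s3, s4, s6, s7, s8, s9}; Z2 = {s0, s2, s3, s4, s6, s7, s8, s9}; fixed.
Sat(AF crit) = {s0, s2, s3, s4, s6, s7, s8, s9}
Sat(EX (AF crit)) = {s : some successor in {s0, s2, s3, s4, s6, s7, s8, s9}} = {s0, s2, s3, s4, s5, s6, s7, s8, s9}

{s0, s2, s3, s4, s5, s6, s7, s8, s9}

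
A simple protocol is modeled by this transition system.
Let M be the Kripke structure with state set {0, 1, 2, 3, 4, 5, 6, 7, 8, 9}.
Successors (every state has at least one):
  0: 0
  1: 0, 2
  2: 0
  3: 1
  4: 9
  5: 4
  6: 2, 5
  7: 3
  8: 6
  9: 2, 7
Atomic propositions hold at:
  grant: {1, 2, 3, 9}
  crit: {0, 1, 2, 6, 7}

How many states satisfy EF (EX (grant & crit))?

8

Sat(grant & crit) = {1, 2}
Sat(EX (grant & crit)) = {s : some successor in {1, 2}} = {1, 3, 6, 9}
EF (EX (grant & crit)): least fixpoint, start Z0 = {1, 3, 6, 9}, add states with some successor in Z. Z1 = {1, 3, 4, 6, 7, 8, 9}; Z2 = {1, 3, 4, 5, 6, 7, 8, 9}; fixed.
Sat(EF (EX (grant & crit))) = {1, 3, 4, 5, 6, 7, 8, 9}
|Sat(EF (EX (grant & crit)))| = |{1, 3, 4, 5, 6, 7, 8, 9}| = 8.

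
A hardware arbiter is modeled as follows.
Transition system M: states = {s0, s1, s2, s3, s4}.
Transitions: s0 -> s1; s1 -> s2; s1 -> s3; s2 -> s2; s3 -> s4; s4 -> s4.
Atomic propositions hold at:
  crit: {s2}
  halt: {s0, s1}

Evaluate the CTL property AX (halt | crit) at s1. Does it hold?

No

Sat(halt | crit) = {s0, s1, s2}
Sat(AX (halt | crit)) = {s : every successor in {s0, s1, s2}} = {s0, s2}
s1 ∉ Sat(AX (halt | crit)) = {s0, s2}, so the formula does not hold at s1.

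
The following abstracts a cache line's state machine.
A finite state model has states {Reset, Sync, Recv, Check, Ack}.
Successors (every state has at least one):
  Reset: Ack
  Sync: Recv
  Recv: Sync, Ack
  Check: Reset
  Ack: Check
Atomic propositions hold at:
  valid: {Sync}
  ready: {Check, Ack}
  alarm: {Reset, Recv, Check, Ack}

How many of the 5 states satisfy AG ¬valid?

Sat(¬valid) = {Reset, Recv, Check, Ack}
AG ¬valid: greatest fixpoint, start Z0 = {Reset, Recv, Check, Ack}, keep only states in Sat with every successor in Z. Z1 = {Reset, Check, Ack}; fixed.
Sat(AG ¬valid) = {Reset, Check, Ack}
|Sat(AG ¬valid)| = |{Reset, Check, Ack}| = 3.

3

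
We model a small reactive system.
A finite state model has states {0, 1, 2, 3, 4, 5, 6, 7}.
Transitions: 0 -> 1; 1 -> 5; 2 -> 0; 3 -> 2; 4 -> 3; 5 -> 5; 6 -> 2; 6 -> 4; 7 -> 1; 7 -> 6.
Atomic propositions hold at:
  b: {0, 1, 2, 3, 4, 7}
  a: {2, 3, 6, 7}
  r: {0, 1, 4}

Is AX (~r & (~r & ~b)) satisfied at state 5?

Sat(~r) = {2, 3, 5, 6, 7}
Sat(~b) = {5, 6}
Sat(~r & ~b) = {5, 6}
Sat(~r & (~r & ~b)) = {5, 6}
Sat(AX (~r & (~r & ~b))) = {s : every successor in {5, 6}} = {1, 5}
5 ∈ Sat(AX (~r & (~r & ~b))) = {1, 5}, so the formula holds at 5.

Yes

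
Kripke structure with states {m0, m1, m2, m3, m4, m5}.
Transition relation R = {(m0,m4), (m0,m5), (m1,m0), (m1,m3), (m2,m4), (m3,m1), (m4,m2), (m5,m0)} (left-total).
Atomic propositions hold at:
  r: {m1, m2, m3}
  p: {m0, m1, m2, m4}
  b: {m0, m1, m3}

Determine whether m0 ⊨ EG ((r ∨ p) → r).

Sat(r ∨ p) = {m0, m1, m2, m3, m4}
Sat((r ∨ p) → r) = {m1, m2, m3, m5}
EG ((r ∨ p) → r): greatest fixpoint, start Z0 = {m1, m2, m3, m5}, keep only states in Sat with some successor in Z. Z1 = {m1, m3}; fixed.
Sat(EG ((r ∨ p) → r)) = {m1, m3}
m0 ∉ Sat(EG ((r ∨ p) → r)) = {m1, m3}, so the formula does not hold at m0.

No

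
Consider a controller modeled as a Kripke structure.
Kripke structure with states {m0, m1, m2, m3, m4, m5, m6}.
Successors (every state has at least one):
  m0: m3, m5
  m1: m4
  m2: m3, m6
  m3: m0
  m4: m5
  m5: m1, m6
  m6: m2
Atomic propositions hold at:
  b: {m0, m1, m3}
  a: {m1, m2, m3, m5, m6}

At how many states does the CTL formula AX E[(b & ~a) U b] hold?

1

Sat(~a) = {m0, m4}
Sat(b & ~a) = {m0}
E[(b & ~a) U b]: least fixpoint, start Z0 = Sat(b) = {m0, m1, m3}, add states in Sat(b & ~a) with some successor in Z. Already a fixed point.
Sat(E[(b & ~a) U b]) = {m0, m1, m3}
Sat(AX E[(b & ~a) U b]) = {s : every successor in {m0, m1, m3}} = {m3}
|Sat(AX E[(b & ~a) U b])| = |{m3}| = 1.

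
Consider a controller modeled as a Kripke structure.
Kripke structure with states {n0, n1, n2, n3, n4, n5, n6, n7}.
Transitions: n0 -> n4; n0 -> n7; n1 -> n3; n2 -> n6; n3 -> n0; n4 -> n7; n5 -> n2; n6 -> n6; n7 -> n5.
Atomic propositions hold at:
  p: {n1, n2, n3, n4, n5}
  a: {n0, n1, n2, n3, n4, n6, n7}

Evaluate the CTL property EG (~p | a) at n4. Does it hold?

Sat(~p) = {n0, n6, n7}
Sat(~p | a) = {n0, n1, n2, n3, n4, n6, n7}
EG (~p | a): greatest fixpoint, start Z0 = {n0, n1, n2, n3, n4, n6, n7}, keep only states in Sat with some successor in Z. Z1 = {n0, n1, n2, n3, n4, n6}; Z2 = {n0, n1, n2, n3, n6}; Z3 = {n1, n2, n3, n6}; Z4 = {n1, n2, n6}; Z5 = {n2, n6}; fixed.
Sat(EG (~p | a)) = {n2, n6}
n4 ∉ Sat(EG (~p | a)) = {n2, n6}, so the formula does not hold at n4.

No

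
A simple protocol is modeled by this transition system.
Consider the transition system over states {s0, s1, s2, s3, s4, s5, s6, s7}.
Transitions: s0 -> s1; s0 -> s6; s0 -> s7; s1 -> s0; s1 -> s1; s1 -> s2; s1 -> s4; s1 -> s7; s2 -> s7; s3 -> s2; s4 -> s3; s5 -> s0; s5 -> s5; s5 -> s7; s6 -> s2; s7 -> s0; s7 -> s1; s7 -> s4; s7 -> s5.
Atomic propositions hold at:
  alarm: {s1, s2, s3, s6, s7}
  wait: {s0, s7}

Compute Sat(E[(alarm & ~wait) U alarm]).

{s1, s2, s3, s6, s7}

Sat(~wait) = {s1, s2, s3, s4, s5, s6}
Sat(alarm & ~wait) = {s1, s2, s3, s6}
E[(alarm & ~wait) U alarm]: least fixpoint, start Z0 = Sat(alarm) = {s1, s2, s3, s6, s7}, add states in Sat(alarm & ~wait) with some successor in Z. Already a fixed point.
Sat(E[(alarm & ~wait) U alarm]) = {s1, s2, s3, s6, s7}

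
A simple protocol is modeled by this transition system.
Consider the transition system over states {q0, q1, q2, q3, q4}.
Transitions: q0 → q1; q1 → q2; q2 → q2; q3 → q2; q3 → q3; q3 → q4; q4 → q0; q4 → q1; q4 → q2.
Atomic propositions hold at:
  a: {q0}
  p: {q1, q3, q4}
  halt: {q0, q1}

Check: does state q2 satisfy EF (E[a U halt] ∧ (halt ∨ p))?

No

E[a U halt]: least fixpoint, start Z0 = Sat(halt) = {q0, q1}, add states in Sat(a) with some successor in Z. Already a fixed point.
Sat(E[a U halt]) = {q0, q1}
Sat(halt ∨ p) = {q0, q1, q3, q4}
Sat(E[a U halt] ∧ (halt ∨ p)) = {q0, q1}
EF (E[a U halt] ∧ (halt ∨ p)): least fixpoint, start Z0 = {q0, q1}, add states with some successor in Z. Z1 = {q0, q1, q4}; Z2 = {q0, q1, q3, q4}; fixed.
Sat(EF (E[a U halt] ∧ (halt ∨ p))) = {q0, q1, q3, q4}
q2 ∉ Sat(EF (E[a U halt] ∧ (halt ∨ p))) = {q0, q1, q3, q4}, so the formula does not hold at q2.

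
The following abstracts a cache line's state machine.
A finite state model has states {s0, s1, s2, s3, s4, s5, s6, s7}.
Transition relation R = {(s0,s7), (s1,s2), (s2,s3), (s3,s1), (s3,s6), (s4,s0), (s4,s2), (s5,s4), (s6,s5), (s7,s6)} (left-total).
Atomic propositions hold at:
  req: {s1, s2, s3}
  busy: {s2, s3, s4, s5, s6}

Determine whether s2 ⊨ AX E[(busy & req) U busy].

Yes

Sat(busy & req) = {s2, s3}
E[(busy & req) U busy]: least fixpoint, start Z0 = Sat(busy) = {s2, s3, s4, s5, s6}, add states in Sat(busy & req) with some successor in Z. Already a fixed point.
Sat(E[(busy & req) U busy]) = {s2, s3, s4, s5, s6}
Sat(AX E[(busy & req) U busy]) = {s : every successor in {s2, s3, s4, s5, s6}} = {s1, s2, s5, s6, s7}
s2 ∈ Sat(AX E[(busy & req) U busy]) = {s1, s2, s5, s6, s7}, so the formula holds at s2.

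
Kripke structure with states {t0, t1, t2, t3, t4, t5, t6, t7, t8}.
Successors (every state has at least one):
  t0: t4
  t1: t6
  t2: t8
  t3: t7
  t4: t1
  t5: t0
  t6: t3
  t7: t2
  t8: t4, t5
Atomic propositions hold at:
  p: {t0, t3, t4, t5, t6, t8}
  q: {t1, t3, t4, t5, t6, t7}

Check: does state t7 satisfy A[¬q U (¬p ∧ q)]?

Sat(¬q) = {t0, t2, t8}
Sat(¬p) = {t1, t2, t7}
Sat(¬p ∧ q) = {t1, t7}
A[¬q U (¬p ∧ q)]: least fixpoint, start Z0 = Sat((¬p ∧ q)) = {t1, t7}, add states in Sat(¬q) with every successor in Z. Already a fixed point.
Sat(A[¬q U (¬p ∧ q)]) = {t1, t7}
t7 ∈ Sat(A[¬q U (¬p ∧ q)]) = {t1, t7}, so the formula holds at t7.

Yes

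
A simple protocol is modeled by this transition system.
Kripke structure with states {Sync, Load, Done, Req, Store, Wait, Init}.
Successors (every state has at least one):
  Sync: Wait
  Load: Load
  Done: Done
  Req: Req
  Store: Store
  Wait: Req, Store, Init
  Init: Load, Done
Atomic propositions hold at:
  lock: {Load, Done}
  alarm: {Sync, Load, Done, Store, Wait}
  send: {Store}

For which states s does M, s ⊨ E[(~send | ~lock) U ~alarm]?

Sat(~send) = {Sync, Load, Done, Req, Wait, Init}
Sat(~lock) = {Sync, Req, Store, Wait, Init}
Sat(~send | ~lock) = {Sync, Load, Done, Req, Store, Wait, Init}
Sat(~alarm) = {Req, Init}
E[(~send | ~lock) U ~alarm]: least fixpoint, start Z0 = Sat(~alarm) = {Req, Init}, add states in Sat(~send | ~lock) with some successor in Z. Z1 = {Req, Wait, Init}; Z2 = {Sync, Req, Wait, Init}; fixed.
Sat(E[(~send | ~lock) U ~alarm]) = {Sync, Req, Wait, Init}

{Sync, Req, Wait, Init}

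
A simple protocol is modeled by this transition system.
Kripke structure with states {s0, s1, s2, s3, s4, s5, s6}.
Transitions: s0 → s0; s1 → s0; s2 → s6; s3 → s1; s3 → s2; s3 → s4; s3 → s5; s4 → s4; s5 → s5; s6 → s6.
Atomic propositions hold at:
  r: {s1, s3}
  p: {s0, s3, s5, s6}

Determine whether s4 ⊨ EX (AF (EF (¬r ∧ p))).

Sat(¬r) = {s0, s2, s4, s5, s6}
Sat(¬r ∧ p) = {s0, s5, s6}
EF (¬r ∧ p): least fixpoint, start Z0 = {s0, s5, s6}, add states with some successor in Z. Z1 = {s0, s1, s2, s3, s5, s6}; fixed.
Sat(EF (¬r ∧ p)) = {s0, s1, s2, s3, s5, s6}
AF (EF (¬r ∧ p)): least fixpoint, start Z0 = {s0, s1, s2, s3, s5, s6}, add states with every successor in Z. Already a fixed point.
Sat(AF (EF (¬r ∧ p))) = {s0, s1, s2, s3, s5, s6}
Sat(EX (AF (EF (¬r ∧ p)))) = {s : some successor in {s0, s1, s2, s3, s5, s6}} = {s0, s1, s2, s3, s5, s6}
s4 ∉ Sat(EX (AF (EF (¬r ∧ p)))) = {s0, s1, s2, s3, s5, s6}, so the formula does not hold at s4.

No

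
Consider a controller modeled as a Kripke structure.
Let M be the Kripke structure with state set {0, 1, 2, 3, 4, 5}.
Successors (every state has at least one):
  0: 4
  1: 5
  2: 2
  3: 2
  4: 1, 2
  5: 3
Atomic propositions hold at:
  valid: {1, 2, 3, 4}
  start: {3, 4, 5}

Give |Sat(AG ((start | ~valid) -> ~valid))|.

Sat(~valid) = {0, 5}
Sat(start | ~valid) = {0, 3, 4, 5}
Sat((start | ~valid) -> ~valid) = {0, 1, 2, 5}
AG ((start | ~valid) -> ~valid): greatest fixpoint, start Z0 = {0, 1, 2, 5}, keep only states in Sat with every successor in Z. Z1 = {1, 2}; Z2 = {2}; fixed.
Sat(AG ((start | ~valid) -> ~valid)) = {2}
|Sat(AG ((start | ~valid) -> ~valid))| = |{2}| = 1.

1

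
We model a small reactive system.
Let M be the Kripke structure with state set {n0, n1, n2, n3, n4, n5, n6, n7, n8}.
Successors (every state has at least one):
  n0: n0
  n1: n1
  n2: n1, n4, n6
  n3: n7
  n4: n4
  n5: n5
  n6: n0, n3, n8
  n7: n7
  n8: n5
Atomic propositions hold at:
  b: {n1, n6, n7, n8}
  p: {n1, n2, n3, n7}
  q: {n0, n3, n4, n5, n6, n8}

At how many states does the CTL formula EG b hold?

2

EG b: greatest fixpoint, start Z0 = {n1, n6, n7, n8}, keep only states in Sat with some successor in Z. Z1 = {n1, n6, n7}; Z2 = {n1, n7}; fixed.
Sat(EG b) = {n1, n7}
|Sat(EG b)| = |{n1, n7}| = 2.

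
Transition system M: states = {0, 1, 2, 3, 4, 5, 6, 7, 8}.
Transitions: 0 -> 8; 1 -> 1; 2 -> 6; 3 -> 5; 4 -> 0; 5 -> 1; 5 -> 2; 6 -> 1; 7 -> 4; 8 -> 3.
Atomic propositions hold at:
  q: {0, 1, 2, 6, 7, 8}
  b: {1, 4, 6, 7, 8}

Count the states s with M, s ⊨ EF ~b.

7

Sat(~b) = {0, 2, 3, 5}
EF ~b: least fixpoint, start Z0 = {0, 2, 3, 5}, add states with some successor in Z. Z1 = {0, 2, 3, 4, 5, 8}; Z2 = {0, 2, 3, 4, 5, 7, 8}; fixed.
Sat(EF ~b) = {0, 2, 3, 4, 5, 7, 8}
|Sat(EF ~b)| = |{0, 2, 3, 4, 5, 7, 8}| = 7.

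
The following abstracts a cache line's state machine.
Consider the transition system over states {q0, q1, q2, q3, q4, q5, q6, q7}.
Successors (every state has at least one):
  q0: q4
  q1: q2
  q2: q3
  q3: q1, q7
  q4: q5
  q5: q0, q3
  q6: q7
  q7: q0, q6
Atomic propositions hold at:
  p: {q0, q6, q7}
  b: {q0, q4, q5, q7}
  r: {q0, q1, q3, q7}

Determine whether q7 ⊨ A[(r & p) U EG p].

Sat(r & p) = {q0, q7}
EG p: greatest fixpoint, start Z0 = {q0, q6, q7}, keep only states in Sat with some successor in Z. Z1 = {q6, q7}; fixed.
Sat(EG p) = {q6, q7}
A[(r & p) U EG p]: least fixpoint, start Z0 = Sat(EG p) = {q6, q7}, add states in Sat(r & p) with every successor in Z. Already a fixed point.
Sat(A[(r & p) U EG p]) = {q6, q7}
q7 ∈ Sat(A[(r & p) U EG p]) = {q6, q7}, so the formula holds at q7.

Yes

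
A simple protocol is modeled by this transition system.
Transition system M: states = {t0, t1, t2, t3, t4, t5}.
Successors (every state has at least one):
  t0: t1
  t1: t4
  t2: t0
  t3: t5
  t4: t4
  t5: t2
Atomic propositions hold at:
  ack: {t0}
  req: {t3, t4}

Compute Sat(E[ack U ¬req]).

{t0, t1, t2, t5}

Sat(¬req) = {t0, t1, t2, t5}
E[ack U ¬req]: least fixpoint, start Z0 = Sat(¬req) = {t0, t1, t2, t5}, add states in Sat(ack) with some successor in Z. Already a fixed point.
Sat(E[ack U ¬req]) = {t0, t1, t2, t5}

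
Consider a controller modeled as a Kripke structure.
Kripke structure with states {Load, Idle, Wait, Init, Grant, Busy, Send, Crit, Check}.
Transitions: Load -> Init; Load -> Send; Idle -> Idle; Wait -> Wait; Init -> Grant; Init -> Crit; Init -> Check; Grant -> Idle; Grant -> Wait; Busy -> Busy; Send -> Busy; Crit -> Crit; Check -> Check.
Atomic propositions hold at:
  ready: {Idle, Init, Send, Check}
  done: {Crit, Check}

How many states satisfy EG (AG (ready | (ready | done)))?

Sat(ready | done) = {Idle, Init, Send, Crit, Check}
Sat(ready | (ready | done)) = {Idle, Init, Send, Crit, Check}
AG (ready | (ready | done)): greatest fixpoint, start Z0 = {Idle, Init, Send, Crit, Check}, keep only states in Sat with every successor in Z. Z1 = {Idle, Crit, Check}; fixed.
Sat(AG (ready | (ready | done))) = {Idle, Crit, Check}
EG (AG (ready | (ready | done))): greatest fixpoint, start Z0 = {Idle, Crit, Check}, keep only states in Sat with some successor in Z. Already a fixed point.
Sat(EG (AG (ready | (ready | done)))) = {Idle, Crit, Check}
|Sat(EG (AG (ready | (ready | done))))| = |{Idle, Crit, Check}| = 3.

3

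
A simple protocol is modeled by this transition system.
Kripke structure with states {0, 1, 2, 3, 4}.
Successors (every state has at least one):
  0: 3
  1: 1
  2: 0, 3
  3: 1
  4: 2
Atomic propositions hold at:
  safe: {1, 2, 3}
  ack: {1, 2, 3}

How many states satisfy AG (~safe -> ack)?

Sat(~safe) = {0, 4}
Sat(~safe -> ack) = {1, 2, 3}
AG (~safe -> ack): greatest fixpoint, start Z0 = {1, 2, 3}, keep only states in Sat with every successor in Z. Z1 = {1, 3}; fixed.
Sat(AG (~safe -> ack)) = {1, 3}
|Sat(AG (~safe -> ack))| = |{1, 3}| = 2.

2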